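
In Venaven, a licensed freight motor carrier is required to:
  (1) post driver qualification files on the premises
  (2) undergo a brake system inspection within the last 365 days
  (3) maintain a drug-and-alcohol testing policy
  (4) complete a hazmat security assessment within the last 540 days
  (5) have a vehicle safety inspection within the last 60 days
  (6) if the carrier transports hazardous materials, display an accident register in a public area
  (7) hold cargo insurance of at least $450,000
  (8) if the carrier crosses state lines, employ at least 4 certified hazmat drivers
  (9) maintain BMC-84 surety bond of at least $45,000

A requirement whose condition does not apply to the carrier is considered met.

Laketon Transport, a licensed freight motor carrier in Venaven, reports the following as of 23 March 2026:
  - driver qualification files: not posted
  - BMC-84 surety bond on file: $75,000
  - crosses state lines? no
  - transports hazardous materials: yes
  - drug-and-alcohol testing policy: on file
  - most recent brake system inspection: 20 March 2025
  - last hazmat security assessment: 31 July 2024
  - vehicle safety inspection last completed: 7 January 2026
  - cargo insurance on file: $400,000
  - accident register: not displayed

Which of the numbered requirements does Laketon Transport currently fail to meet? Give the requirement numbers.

1. driver qualification files absent → not met
2. brake system inspection 368 days ago vs limit 365 → not met
3. drug-and-alcohol testing policy present → met
4. hazmat security assessment 600 days ago vs limit 540 → not met
5. vehicle safety inspection 75 days ago vs limit 60 → not met
6. condition 'transports hazardous materials' holds; accident register absent → not met
7. cargo insurance $400,000 < $450,000 → not met
8. condition 'crosses state lines' does not hold → requirement n/a → met
9. BMC-84 surety bond $75,000 ≥ $45,000 → met
Not met: 1, 2, 4, 5, 6, 7

1, 2, 4, 5, 6, 7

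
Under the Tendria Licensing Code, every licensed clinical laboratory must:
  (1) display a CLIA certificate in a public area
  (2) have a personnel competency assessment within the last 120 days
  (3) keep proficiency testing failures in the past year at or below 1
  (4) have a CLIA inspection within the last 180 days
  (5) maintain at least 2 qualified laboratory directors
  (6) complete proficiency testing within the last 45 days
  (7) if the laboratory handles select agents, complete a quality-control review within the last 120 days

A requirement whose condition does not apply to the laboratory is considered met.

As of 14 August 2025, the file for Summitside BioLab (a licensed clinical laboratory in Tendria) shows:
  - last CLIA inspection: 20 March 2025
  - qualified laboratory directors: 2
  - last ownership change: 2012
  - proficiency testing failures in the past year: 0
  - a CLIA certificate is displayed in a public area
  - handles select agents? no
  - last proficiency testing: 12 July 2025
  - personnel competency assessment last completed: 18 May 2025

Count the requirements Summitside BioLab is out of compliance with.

0

1. CLIA certificate present → met
2. personnel competency assessment 88 days ago vs limit 120 → met
3. proficiency testing failures in the past year 0 ≤ 1 → met
4. CLIA inspection 147 days ago vs limit 180 → met
5. qualified laboratory directors 2 ≥ 2 → met
6. proficiency testing 33 days ago vs limit 45 → met
7. condition 'handles select agents' does not hold → requirement n/a → met
Not met: 0 of 7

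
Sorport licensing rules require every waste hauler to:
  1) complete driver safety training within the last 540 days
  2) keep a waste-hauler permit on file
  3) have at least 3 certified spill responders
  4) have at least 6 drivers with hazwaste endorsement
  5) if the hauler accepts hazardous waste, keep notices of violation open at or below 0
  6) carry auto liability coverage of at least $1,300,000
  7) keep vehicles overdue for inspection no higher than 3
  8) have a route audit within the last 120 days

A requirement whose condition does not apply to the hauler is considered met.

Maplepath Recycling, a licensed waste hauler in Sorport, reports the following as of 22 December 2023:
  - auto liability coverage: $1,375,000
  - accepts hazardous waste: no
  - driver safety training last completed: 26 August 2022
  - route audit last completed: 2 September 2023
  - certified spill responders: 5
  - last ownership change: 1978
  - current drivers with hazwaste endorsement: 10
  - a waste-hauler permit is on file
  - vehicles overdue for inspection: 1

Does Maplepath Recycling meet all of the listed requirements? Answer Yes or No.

1. driver safety training 483 days ago vs limit 540 → met
2. waste-hauler permit present → met
3. certified spill responders 5 ≥ 3 → met
4. drivers with hazwaste endorsement 10 ≥ 6 → met
5. condition 'accepts hazardous waste' does not hold → requirement n/a → met
6. auto liability coverage $1,375,000 ≥ $1,300,000 → met
7. vehicles overdue for inspection 1 ≤ 3 → met
8. route audit 111 days ago vs limit 120 → met
All met.

Yes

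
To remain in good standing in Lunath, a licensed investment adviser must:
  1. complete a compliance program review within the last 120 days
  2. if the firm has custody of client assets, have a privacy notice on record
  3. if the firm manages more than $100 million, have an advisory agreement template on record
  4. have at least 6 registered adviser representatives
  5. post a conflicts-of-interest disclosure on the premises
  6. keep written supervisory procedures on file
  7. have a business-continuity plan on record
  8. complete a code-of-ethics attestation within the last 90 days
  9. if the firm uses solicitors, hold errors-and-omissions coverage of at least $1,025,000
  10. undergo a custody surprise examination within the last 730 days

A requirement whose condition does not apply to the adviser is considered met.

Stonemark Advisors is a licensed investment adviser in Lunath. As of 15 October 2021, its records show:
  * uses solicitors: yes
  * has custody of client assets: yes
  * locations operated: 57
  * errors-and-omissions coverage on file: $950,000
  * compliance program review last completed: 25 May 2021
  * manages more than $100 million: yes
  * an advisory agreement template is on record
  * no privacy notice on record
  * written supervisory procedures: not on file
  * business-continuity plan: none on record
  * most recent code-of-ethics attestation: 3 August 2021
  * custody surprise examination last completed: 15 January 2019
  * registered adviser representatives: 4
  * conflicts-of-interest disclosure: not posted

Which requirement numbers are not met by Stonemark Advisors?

1. compliance program review 143 days ago vs limit 120 → not met
2. condition 'has custody of client assets' holds; privacy notice absent → not met
3. condition 'manages more than $100 million' holds; advisory agreement template present → met
4. registered adviser representatives 4 < 6 → not met
5. conflicts-of-interest disclosure absent → not met
6. written supervisory procedures absent → not met
7. business-continuity plan absent → not met
8. code-of-ethics attestation 73 days ago vs limit 90 → met
9. condition 'uses solicitors' holds; errors-and-omissions coverage $950,000 < $1,025,000 → not met
10. custody surprise examination 1004 days ago vs limit 730 → not met
Not met: 1, 2, 4, 5, 6, 7, 9, 10

1, 2, 4, 5, 6, 7, 9, 10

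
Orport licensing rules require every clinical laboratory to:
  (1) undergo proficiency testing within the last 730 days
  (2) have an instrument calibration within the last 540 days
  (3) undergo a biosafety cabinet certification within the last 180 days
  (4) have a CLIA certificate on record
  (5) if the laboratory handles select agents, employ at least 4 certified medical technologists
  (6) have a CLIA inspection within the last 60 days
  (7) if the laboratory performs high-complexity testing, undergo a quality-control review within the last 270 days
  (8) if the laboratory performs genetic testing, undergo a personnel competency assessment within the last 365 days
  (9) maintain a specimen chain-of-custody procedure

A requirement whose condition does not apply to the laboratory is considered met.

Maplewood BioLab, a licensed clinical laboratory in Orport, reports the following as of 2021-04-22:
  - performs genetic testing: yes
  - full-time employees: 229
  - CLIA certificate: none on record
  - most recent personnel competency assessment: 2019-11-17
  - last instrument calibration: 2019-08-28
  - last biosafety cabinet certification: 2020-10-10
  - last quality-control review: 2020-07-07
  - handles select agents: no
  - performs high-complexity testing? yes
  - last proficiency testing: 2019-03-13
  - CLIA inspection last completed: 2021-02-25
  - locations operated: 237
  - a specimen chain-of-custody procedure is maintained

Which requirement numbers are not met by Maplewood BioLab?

1, 2, 3, 4, 7, 8

1. proficiency testing 771 days ago vs limit 730 → not met
2. instrument calibration 603 days ago vs limit 540 → not met
3. biosafety cabinet certification 194 days ago vs limit 180 → not met
4. CLIA certificate absent → not met
5. condition 'handles select agents' does not hold → requirement n/a → met
6. CLIA inspection 56 days ago vs limit 60 → met
7. condition 'performs high-complexity testing' holds; quality-control review 289 days ago vs limit 270 → not met
8. condition 'performs genetic testing' holds; personnel competency assessment 522 days ago vs limit 365 → not met
9. specimen chain-of-custody procedure present → met
Not met: 1, 2, 3, 4, 7, 8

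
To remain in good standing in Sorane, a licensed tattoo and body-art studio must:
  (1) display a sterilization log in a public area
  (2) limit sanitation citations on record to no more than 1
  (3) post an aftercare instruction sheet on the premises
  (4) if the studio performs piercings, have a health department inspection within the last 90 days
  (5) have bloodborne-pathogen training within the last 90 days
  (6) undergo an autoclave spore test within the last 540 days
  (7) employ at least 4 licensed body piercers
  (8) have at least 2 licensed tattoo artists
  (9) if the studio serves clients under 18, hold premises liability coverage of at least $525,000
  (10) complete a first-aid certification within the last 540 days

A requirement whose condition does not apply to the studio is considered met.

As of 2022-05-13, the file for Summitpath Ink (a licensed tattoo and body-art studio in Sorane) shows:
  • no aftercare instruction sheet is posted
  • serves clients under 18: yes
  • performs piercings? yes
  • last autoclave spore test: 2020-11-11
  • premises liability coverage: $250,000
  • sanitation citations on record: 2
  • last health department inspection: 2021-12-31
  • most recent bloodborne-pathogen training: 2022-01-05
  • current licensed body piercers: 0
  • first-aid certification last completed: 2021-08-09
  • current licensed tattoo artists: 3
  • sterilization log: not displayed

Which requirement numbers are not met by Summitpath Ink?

1. sterilization log absent → not met
2. sanitation citations on record 2 > 1 → not met
3. aftercare instruction sheet absent → not met
4. condition 'performs piercings' holds; health department inspection 133 days ago vs limit 90 → not met
5. bloodborne-pathogen training 128 days ago vs limit 90 → not met
6. autoclave spore test 548 days ago vs limit 540 → not met
7. licensed body piercers 0 < 4 → not met
8. licensed tattoo artists 3 ≥ 2 → met
9. condition 'serves clients under 18' holds; premises liability coverage $250,000 < $525,000 → not met
10. first-aid certification 277 days ago vs limit 540 → met
Not met: 1, 2, 3, 4, 5, 6, 7, 9

1, 2, 3, 4, 5, 6, 7, 9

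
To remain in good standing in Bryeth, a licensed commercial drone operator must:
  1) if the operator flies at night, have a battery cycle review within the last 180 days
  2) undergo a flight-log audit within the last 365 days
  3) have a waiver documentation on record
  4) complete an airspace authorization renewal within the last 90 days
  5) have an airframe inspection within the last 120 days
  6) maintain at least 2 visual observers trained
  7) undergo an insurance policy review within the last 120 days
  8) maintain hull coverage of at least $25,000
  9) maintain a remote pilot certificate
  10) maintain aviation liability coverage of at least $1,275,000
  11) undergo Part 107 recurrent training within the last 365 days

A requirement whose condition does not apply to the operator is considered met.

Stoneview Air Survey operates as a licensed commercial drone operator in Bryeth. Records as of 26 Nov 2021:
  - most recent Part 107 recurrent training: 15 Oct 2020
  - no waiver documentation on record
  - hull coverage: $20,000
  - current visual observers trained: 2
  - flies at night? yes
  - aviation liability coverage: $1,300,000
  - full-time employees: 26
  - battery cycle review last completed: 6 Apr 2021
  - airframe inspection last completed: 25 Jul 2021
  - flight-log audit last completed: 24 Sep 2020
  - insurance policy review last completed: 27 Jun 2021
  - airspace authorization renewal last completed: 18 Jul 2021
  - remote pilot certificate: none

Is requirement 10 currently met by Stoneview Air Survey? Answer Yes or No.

Yes

10. aviation liability coverage $1,300,000 ≥ $1,275,000 → met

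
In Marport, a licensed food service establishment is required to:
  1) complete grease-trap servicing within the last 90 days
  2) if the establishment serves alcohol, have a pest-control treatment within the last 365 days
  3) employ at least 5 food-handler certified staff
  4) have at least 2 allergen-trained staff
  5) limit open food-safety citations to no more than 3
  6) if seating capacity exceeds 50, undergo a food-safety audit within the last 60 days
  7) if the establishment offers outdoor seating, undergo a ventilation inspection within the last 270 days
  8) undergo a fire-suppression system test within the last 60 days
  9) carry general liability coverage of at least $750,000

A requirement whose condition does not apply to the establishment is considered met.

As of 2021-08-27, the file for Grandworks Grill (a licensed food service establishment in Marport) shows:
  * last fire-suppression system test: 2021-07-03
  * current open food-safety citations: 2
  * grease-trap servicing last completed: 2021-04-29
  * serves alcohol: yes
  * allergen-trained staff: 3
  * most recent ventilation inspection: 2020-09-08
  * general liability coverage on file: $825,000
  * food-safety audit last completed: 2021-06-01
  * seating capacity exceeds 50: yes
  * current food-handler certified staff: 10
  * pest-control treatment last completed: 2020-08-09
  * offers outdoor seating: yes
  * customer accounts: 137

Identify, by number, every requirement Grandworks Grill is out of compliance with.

1, 2, 6, 7

1. grease-trap servicing 120 days ago vs limit 90 → not met
2. condition 'serves alcohol' holds; pest-control treatment 383 days ago vs limit 365 → not met
3. food-handler certified staff 10 ≥ 5 → met
4. allergen-trained staff 3 ≥ 2 → met
5. open food-safety citations 2 ≤ 3 → met
6. condition 'seating capacity exceeds 50' holds; food-safety audit 87 days ago vs limit 60 → not met
7. condition 'offers outdoor seating' holds; ventilation inspection 353 days ago vs limit 270 → not met
8. fire-suppression system test 55 days ago vs limit 60 → met
9. general liability coverage $825,000 ≥ $750,000 → met
Not met: 1, 2, 6, 7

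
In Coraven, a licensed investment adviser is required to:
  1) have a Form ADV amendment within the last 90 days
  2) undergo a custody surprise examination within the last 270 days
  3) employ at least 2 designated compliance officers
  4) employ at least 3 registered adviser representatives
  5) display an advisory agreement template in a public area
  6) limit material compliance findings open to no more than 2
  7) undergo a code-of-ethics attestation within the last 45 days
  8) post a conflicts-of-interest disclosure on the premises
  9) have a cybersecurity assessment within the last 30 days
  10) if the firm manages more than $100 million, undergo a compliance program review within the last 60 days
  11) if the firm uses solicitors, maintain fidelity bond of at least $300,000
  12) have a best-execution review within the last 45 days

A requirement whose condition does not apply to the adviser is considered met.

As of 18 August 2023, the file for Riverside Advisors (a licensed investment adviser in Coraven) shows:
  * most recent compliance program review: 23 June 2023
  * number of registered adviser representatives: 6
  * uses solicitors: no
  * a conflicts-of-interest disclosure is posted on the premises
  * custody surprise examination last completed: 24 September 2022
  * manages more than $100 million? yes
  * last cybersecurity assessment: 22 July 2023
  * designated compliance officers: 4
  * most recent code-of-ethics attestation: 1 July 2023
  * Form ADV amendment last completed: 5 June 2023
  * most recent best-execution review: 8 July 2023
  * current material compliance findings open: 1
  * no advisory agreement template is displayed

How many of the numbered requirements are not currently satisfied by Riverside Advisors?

3

1. Form ADV amendment 74 days ago vs limit 90 → met
2. custody surprise examination 328 days ago vs limit 270 → not met
3. designated compliance officers 4 ≥ 2 → met
4. registered adviser representatives 6 ≥ 3 → met
5. advisory agreement template absent → not met
6. material compliance findings open 1 ≤ 2 → met
7. code-of-ethics attestation 48 days ago vs limit 45 → not met
8. conflicts-of-interest disclosure present → met
9. cybersecurity assessment 27 days ago vs limit 30 → met
10. condition 'manages more than $100 million' holds; compliance program review 56 days ago vs limit 60 → met
11. condition 'uses solicitors' does not hold → requirement n/a → met
12. best-execution review 41 days ago vs limit 45 → met
Not met: 3 of 12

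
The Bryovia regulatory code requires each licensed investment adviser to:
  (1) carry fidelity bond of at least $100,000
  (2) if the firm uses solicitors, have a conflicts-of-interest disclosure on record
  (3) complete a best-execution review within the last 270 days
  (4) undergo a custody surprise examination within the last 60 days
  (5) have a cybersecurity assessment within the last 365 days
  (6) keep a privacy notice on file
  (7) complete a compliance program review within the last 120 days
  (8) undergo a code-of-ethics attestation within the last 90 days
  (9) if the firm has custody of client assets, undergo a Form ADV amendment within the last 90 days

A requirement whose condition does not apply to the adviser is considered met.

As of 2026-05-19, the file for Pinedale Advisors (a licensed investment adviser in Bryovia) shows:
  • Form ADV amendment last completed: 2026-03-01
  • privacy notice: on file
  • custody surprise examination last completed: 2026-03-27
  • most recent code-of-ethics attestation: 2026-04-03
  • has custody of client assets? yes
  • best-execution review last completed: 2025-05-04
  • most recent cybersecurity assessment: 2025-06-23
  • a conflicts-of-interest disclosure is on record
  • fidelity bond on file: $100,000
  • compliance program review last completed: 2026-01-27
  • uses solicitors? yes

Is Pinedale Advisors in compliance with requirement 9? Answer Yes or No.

Yes

9. condition 'has custody of client assets' holds; Form ADV amendment 79 days ago vs limit 90 → met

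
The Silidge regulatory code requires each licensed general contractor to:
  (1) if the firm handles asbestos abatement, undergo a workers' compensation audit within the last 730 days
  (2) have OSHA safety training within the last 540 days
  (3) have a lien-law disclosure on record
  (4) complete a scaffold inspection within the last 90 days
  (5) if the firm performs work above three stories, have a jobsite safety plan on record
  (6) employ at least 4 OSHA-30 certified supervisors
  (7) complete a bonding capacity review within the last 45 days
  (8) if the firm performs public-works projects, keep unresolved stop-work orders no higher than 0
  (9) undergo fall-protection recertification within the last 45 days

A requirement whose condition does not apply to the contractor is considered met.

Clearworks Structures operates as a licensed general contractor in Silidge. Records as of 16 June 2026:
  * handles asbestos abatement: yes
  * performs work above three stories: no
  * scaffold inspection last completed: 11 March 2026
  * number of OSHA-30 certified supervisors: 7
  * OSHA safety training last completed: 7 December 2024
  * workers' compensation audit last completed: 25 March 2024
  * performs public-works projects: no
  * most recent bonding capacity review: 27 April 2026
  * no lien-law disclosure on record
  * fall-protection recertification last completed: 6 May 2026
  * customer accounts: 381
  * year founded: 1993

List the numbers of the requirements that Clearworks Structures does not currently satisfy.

1. condition 'handles asbestos abatement' holds; workers' compensation audit 813 days ago vs limit 730 → not met
2. OSHA safety training 556 days ago vs limit 540 → not met
3. lien-law disclosure absent → not met
4. scaffold inspection 97 days ago vs limit 90 → not met
5. condition 'performs work above three stories' does not hold → requirement n/a → met
6. OSHA-30 certified supervisors 7 ≥ 4 → met
7. bonding capacity review 50 days ago vs limit 45 → not met
8. condition 'performs public-works projects' does not hold → requirement n/a → met
9. fall-protection recertification 41 days ago vs limit 45 → met
Not met: 1, 2, 3, 4, 7

1, 2, 3, 4, 7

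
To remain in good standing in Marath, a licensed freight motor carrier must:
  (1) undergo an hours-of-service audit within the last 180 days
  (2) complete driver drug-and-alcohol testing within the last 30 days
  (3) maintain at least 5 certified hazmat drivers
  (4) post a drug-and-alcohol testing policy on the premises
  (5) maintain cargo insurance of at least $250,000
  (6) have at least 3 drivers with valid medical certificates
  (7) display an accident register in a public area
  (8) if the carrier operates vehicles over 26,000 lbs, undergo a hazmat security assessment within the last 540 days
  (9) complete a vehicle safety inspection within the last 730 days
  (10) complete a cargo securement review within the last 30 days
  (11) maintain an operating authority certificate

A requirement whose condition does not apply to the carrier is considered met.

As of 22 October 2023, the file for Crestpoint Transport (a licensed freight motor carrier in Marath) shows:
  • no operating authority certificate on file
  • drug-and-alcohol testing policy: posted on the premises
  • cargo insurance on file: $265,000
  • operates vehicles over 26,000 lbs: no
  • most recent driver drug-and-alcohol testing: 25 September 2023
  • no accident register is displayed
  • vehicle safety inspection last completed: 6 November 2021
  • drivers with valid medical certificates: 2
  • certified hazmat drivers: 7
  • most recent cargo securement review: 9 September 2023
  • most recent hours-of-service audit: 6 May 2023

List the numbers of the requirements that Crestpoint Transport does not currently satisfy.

6, 7, 10, 11

1. hours-of-service audit 169 days ago vs limit 180 → met
2. driver drug-and-alcohol testing 27 days ago vs limit 30 → met
3. certified hazmat drivers 7 ≥ 5 → met
4. drug-and-alcohol testing policy present → met
5. cargo insurance $265,000 ≥ $250,000 → met
6. drivers with valid medical certificates 2 < 3 → not met
7. accident register absent → not met
8. condition 'operates vehicles over 26,000 lbs' does not hold → requirement n/a → met
9. vehicle safety inspection 715 days ago vs limit 730 → met
10. cargo securement review 43 days ago vs limit 30 → not met
11. operating authority certificate absent → not met
Not met: 6, 7, 10, 11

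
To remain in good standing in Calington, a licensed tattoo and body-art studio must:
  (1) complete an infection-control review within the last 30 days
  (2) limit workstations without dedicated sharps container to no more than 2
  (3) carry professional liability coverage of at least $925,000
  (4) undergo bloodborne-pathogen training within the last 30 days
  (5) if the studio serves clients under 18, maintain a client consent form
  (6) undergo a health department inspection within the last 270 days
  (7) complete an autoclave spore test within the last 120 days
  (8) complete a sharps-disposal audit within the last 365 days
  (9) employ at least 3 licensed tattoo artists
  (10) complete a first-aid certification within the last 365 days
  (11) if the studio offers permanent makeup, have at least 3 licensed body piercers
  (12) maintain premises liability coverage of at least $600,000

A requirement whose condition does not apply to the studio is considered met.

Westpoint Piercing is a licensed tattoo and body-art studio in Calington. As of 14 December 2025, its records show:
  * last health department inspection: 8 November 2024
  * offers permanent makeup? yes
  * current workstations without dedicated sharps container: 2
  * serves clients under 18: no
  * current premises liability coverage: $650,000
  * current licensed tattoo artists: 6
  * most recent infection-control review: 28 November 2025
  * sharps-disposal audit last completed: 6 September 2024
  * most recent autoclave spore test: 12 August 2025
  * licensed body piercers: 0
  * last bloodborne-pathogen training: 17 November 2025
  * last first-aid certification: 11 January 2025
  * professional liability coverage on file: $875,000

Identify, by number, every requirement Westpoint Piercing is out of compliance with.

1. infection-control review 16 days ago vs limit 30 → met
2. workstations without dedicated sharps container 2 ≤ 2 → met
3. professional liability coverage $875,000 < $925,000 → not met
4. bloodborne-pathogen training 27 days ago vs limit 30 → met
5. condition 'serves clients under 18' does not hold → requirement n/a → met
6. health department inspection 401 days ago vs limit 270 → not met
7. autoclave spore test 124 days ago vs limit 120 → not met
8. sharps-disposal audit 464 days ago vs limit 365 → not met
9. licensed tattoo artists 6 ≥ 3 → met
10. first-aid certification 337 days ago vs limit 365 → met
11. condition 'offers permanent makeup' holds; licensed body piercers 0 < 3 → not met
12. premises liability coverage $650,000 ≥ $600,000 → met
Not met: 3, 6, 7, 8, 11

3, 6, 7, 8, 11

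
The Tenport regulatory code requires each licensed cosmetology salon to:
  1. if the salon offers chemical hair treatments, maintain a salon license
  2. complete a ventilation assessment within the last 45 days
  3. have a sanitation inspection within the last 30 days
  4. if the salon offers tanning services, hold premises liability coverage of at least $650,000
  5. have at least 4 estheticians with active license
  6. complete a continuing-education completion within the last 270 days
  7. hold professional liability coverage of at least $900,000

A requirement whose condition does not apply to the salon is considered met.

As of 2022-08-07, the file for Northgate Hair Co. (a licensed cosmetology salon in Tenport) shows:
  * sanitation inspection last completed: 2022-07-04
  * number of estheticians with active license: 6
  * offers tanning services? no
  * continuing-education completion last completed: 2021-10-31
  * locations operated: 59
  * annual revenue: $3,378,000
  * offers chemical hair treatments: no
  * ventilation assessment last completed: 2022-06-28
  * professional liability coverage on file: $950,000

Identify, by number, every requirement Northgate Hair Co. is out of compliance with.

3, 6

1. condition 'offers chemical hair treatments' does not hold → requirement n/a → met
2. ventilation assessment 40 days ago vs limit 45 → met
3. sanitation inspection 34 days ago vs limit 30 → not met
4. condition 'offers tanning services' does not hold → requirement n/a → met
5. estheticians with active license 6 ≥ 4 → met
6. continuing-education completion 280 days ago vs limit 270 → not met
7. professional liability coverage $950,000 ≥ $900,000 → met
Not met: 3, 6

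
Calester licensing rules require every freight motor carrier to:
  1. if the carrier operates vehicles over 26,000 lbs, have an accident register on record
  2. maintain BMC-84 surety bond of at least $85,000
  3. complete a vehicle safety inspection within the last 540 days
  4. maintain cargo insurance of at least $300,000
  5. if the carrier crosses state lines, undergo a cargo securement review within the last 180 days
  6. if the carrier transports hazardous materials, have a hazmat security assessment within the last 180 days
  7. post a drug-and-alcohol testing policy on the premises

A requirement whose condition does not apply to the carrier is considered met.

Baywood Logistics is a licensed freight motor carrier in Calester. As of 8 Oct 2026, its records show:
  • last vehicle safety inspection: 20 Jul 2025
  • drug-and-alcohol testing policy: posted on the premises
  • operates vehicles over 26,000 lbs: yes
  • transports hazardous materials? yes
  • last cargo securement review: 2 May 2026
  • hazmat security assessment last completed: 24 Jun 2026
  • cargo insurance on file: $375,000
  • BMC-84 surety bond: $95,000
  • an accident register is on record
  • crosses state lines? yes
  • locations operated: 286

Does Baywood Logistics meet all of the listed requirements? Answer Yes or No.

1. condition 'operates vehicles over 26,000 lbs' holds; accident register present → met
2. BMC-84 surety bond $95,000 ≥ $85,000 → met
3. vehicle safety inspection 445 days ago vs limit 540 → met
4. cargo insurance $375,000 ≥ $300,000 → met
5. condition 'crosses state lines' holds; cargo securement review 159 days ago vs limit 180 → met
6. condition 'transports hazardous materials' holds; hazmat security assessment 106 days ago vs limit 180 → met
7. drug-and-alcohol testing policy present → met
All met.

Yes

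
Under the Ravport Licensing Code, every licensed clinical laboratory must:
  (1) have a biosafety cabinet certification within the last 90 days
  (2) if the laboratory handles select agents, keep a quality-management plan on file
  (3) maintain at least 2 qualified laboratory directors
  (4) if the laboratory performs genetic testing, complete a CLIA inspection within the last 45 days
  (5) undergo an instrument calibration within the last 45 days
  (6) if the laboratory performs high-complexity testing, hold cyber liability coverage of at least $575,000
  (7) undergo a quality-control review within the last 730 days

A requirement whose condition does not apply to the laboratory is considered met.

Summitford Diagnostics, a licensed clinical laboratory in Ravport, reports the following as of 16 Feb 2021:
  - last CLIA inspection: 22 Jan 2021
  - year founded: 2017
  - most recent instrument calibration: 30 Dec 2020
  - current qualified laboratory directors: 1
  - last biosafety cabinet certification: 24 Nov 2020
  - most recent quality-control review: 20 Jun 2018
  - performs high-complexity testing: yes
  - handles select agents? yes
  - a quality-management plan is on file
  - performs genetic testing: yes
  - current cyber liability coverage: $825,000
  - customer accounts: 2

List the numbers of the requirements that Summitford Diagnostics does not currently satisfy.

3, 5, 7

1. biosafety cabinet certification 84 days ago vs limit 90 → met
2. condition 'handles select agents' holds; quality-management plan present → met
3. qualified laboratory directors 1 < 2 → not met
4. condition 'performs genetic testing' holds; CLIA inspection 25 days ago vs limit 45 → met
5. instrument calibration 48 days ago vs limit 45 → not met
6. condition 'performs high-complexity testing' holds; cyber liability coverage $825,000 ≥ $575,000 → met
7. quality-control review 972 days ago vs limit 730 → not met
Not met: 3, 5, 7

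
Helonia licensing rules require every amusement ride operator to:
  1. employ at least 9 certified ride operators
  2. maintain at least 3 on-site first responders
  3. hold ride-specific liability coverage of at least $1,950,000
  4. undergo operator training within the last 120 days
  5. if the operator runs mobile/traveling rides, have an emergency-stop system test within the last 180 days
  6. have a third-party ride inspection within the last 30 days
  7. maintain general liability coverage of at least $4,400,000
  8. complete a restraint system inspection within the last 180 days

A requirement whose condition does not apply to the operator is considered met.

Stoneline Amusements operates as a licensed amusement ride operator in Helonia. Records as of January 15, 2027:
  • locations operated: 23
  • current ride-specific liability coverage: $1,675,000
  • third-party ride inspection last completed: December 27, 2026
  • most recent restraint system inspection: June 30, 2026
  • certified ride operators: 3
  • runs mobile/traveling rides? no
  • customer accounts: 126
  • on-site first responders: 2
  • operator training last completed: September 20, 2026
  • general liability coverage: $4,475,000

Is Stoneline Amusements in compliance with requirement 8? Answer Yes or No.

8. restraint system inspection 199 days ago vs limit 180 → not met

No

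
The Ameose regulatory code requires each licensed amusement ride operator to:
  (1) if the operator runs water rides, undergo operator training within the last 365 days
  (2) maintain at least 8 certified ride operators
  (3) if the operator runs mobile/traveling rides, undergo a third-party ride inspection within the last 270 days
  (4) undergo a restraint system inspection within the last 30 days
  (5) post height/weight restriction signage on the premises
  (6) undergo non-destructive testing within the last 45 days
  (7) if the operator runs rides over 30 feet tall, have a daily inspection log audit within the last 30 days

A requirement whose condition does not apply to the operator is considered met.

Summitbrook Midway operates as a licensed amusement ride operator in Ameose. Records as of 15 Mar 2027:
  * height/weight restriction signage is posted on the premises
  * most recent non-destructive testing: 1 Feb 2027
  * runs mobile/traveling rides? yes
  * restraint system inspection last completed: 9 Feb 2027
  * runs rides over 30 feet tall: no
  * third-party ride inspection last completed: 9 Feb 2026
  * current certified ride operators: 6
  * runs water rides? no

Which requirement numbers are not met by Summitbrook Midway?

1. condition 'runs water rides' does not hold → requirement n/a → met
2. certified ride operators 6 < 8 → not met
3. condition 'runs mobile/traveling rides' holds; third-party ride inspection 399 days ago vs limit 270 → not met
4. restraint system inspection 34 days ago vs limit 30 → not met
5. height/weight restriction signage present → met
6. non-destructive testing 42 days ago vs limit 45 → met
7. condition 'runs rides over 30 feet tall' does not hold → requirement n/a → met
Not met: 2, 3, 4

2, 3, 4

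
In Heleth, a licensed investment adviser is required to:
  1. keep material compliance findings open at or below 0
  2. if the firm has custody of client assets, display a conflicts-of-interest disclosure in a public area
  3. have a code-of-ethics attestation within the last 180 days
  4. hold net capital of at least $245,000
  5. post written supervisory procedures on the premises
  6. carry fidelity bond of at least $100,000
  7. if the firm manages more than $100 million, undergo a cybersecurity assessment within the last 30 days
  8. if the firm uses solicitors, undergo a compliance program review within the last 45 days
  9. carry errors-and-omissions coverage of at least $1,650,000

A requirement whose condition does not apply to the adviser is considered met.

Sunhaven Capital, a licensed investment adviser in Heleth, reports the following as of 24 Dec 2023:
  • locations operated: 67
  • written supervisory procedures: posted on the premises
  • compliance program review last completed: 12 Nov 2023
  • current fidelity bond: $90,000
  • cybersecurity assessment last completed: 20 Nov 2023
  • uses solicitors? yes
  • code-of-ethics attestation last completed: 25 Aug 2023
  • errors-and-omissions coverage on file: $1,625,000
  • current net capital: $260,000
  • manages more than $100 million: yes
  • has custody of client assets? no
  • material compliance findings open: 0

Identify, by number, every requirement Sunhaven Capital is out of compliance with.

6, 7, 9

1. material compliance findings open 0 ≤ 0 → met
2. condition 'has custody of client assets' does not hold → requirement n/a → met
3. code-of-ethics attestation 121 days ago vs limit 180 → met
4. net capital $260,000 ≥ $245,000 → met
5. written supervisory procedures present → met
6. fidelity bond $90,000 < $100,000 → not met
7. condition 'manages more than $100 million' holds; cybersecurity assessment 34 days ago vs limit 30 → not met
8. condition 'uses solicitors' holds; compliance program review 42 days ago vs limit 45 → met
9. errors-and-omissions coverage $1,625,000 < $1,650,000 → not met
Not met: 6, 7, 9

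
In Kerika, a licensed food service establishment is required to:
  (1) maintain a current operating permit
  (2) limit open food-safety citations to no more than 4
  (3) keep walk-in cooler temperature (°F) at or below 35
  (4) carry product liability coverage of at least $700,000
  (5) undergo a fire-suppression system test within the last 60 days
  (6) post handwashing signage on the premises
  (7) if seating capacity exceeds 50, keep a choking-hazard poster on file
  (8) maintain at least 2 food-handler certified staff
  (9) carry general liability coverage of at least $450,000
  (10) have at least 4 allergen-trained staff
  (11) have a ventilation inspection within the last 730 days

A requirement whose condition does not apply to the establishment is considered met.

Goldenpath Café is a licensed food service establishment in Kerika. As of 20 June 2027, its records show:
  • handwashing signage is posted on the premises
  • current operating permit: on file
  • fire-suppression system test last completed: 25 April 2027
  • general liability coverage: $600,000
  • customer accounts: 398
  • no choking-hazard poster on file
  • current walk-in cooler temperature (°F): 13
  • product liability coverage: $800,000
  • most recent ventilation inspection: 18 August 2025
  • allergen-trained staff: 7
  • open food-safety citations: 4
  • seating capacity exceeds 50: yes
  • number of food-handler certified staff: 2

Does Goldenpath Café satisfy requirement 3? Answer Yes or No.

3. walk-in cooler temperature (°F) 13 ≤ 35 → met

Yes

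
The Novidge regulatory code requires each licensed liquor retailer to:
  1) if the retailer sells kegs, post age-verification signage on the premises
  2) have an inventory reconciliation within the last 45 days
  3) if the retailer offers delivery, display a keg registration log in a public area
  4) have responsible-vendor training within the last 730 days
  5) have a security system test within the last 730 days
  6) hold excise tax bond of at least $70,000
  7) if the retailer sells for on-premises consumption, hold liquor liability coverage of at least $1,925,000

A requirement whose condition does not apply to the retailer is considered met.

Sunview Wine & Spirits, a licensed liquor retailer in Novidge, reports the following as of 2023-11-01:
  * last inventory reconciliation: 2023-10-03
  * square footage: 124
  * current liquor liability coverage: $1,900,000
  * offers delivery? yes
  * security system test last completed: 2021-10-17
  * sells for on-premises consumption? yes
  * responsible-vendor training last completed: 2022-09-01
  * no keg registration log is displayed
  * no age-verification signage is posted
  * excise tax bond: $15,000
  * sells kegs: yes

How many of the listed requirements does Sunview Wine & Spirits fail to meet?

5

1. condition 'sells kegs' holds; age-verification signage absent → not met
2. inventory reconciliation 29 days ago vs limit 45 → met
3. condition 'offers delivery' holds; keg registration log absent → not met
4. responsible-vendor training 426 days ago vs limit 730 → met
5. security system test 745 days ago vs limit 730 → not met
6. excise tax bond $15,000 < $70,000 → not met
7. condition 'sells for on-premises consumption' holds; liquor liability coverage $1,900,000 < $1,925,000 → not met
Not met: 5 of 7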